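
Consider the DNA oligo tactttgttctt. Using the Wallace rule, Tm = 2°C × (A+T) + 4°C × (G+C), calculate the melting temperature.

Base counts: T=8, A=1, C=2, G=1
AT pairs contribute 9, GC pairs contribute 3.
Tm = 2(9) + 4(3) = 18 + 12 = 30°C

30°C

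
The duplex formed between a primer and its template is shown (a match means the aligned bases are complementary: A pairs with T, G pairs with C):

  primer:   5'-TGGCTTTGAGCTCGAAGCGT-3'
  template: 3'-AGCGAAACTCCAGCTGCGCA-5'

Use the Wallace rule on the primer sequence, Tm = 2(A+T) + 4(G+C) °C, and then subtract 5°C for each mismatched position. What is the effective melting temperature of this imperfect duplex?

47°C

Primer base counts: A=3, T=6, G=7, C=4 → A+T=9, G+C=11
Perfect-match Tm = 2(9) + 4(11) = 18 + 44 = 62°C
Mismatches (positions where the bases are not complementary): 3 (at positions 2, 11, 16)
Effective Tm = 62 − 3×5 = 62 − 15 = 47°C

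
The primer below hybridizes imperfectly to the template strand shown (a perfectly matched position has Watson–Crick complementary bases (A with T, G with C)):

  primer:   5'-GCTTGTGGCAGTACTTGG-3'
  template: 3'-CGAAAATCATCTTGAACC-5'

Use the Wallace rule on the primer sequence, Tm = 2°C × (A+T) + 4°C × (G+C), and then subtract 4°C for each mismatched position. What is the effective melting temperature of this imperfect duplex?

40°C

Primer base counts: A=2, T=6, G=7, C=3 → A+T=8, G+C=10
Perfect-match Tm = 2(8) + 4(10) = 16 + 40 = 56°C
Mismatches (positions where the bases are not complementary): 4 (at positions 5, 7, 9, 12)
Effective Tm = 56 − 4×4 = 56 − 16 = 40°C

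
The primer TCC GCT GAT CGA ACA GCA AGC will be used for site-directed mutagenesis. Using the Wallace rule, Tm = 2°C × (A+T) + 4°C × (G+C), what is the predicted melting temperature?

66°C

Counting bases: T=3, C=7, G=5, A=6
A+T = 9, G+C = 12
Tm = 2(9) + 4(12) = 18 + 48 = 66°C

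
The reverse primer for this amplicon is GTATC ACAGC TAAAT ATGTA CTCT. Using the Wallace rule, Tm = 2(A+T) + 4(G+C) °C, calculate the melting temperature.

A=8, G=3, T=8, C=5
So N_AT = 16 and N_GC = 8.
Tm = 2(16) + 4(8) = 32 + 32 = 64°C

64°C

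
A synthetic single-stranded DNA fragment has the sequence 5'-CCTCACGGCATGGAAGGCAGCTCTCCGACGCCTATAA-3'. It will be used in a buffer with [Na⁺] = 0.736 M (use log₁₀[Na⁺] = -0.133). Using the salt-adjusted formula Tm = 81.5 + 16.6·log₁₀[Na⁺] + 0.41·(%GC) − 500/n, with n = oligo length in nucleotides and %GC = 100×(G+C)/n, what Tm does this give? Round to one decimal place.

Length n = 37. Counting bases: A=9, C=13, G=9, T=6
G+C = 22, so %GC = 22/37 × 100 = 59.459%
Salt term: 16.6 × (-0.133) = -2.208
GC term: 0.41 × 59.459 = 24.378; length term: −500/37 = −13.514
Tm = 81.5 + (-2.208) + 24.378 − 13.514 = 90.156 → 90.2°C

90.2°C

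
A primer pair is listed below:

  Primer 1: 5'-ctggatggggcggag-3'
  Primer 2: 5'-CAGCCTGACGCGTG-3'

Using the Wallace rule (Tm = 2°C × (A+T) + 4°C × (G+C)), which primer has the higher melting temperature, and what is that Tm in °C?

Primer 1: A+T=4, G+C=11 → Tm = 2(4)+4(11) = 52°C
Primer 2: A+T=4, G+C=10 → Tm = 2(4)+4(10) = 48°C
52°C vs 48°C → primer 1 is higher.

Primer 1, 52°C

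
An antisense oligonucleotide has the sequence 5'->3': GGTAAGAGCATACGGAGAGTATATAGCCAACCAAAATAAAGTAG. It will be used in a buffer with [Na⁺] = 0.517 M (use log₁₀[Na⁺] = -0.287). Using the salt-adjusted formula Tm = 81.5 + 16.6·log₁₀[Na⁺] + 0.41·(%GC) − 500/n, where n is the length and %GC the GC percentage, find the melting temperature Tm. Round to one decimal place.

Length n = 44. Base counts: G=11, C=6, A=20, T=7
G+C = 17, so %GC = 17/44 × 100 = 38.636%
Salt term: 16.6 × (-0.287) = -4.764
GC term: 0.41 × 38.636 = 15.841; length term: −500/44 = −11.364
Tm = 81.5 + (-4.764) + 15.841 − 11.364 = 81.213 → 81.2°C

81.2°C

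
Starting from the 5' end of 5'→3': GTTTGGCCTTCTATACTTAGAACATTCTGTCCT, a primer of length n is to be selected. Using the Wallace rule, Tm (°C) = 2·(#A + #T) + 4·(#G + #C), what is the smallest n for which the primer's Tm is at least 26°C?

n = 8

First 7 bases: GTTTGGC → Tm = 22°C (< 26°C)
First 8 bases: GTTTGGCC → Tm = 26°C (≥ 26°C)
Each additional base adds 2°C (A/T) or 4°C (G/C), so Tm is non-decreasing in n; n = 8 is the first length to reach 26°C.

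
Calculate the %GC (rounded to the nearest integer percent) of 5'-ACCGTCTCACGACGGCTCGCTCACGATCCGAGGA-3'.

65%

Base counts: C=13, A=7, G=9, T=5
G+C = 9 + 13 = 22 out of 34 bases
%GC = 22/34 × 100 = 64.71% ≈ 65%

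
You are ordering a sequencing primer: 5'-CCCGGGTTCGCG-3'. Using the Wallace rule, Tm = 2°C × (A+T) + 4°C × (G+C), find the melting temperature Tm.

44°C

Scanning the sequence gives T=2, G=5, A=0, C=5.
A+T = 2, G+C = 10
Tm = 2×2 + 4×10 = 44°C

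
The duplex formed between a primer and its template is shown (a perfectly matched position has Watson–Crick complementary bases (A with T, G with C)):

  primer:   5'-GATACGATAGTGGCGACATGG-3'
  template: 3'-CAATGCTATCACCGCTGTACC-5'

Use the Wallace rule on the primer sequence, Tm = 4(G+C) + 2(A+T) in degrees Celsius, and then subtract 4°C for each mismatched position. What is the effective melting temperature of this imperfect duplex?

Primer base counts: A=6, T=4, G=8, C=3 → A+T=10, G+C=11
Perfect-match Tm = 2(10) + 4(11) = 20 + 44 = 64°C
Mismatches (positions where the bases are not complementary): 1 (at position 2)
Effective Tm = 64 − 1×4 = 64 − 4 = 60°C

60°C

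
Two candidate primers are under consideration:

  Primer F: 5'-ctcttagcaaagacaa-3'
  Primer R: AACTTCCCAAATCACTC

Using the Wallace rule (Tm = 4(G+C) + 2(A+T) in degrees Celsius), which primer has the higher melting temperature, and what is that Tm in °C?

Primer F: A+T=10, G+C=6 → Tm = 2(10)+4(6) = 44°C
Primer R: A+T=10, G+C=7 → Tm = 2(10)+4(7) = 48°C
44°C vs 48°C → primer R is higher.

Primer R, 48°C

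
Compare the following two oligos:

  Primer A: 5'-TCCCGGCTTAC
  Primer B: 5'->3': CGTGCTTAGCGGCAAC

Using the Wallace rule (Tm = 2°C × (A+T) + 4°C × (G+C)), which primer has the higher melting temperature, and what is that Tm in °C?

Primer A: A+T=4, G+C=7 → Tm = 2(4)+4(7) = 36°C
Primer B: A+T=6, G+C=10 → Tm = 2(6)+4(10) = 52°C
36°C vs 52°C → primer B is higher.

Primer B, 52°C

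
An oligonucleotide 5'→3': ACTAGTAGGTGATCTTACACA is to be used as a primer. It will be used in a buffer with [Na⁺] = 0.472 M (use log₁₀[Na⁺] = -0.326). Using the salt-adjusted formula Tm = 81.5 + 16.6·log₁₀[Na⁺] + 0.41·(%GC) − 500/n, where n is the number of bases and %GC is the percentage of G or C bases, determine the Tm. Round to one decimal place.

67.9°C

Length n = 21. Scanning the sequence gives A=7, C=4, G=4, T=6.
G+C = 8, so %GC = 8/21 × 100 = 38.095%
Salt term: 16.6 × (-0.326) = -5.412
GC term: 0.41 × 38.095 = 15.619; length term: −500/21 = −23.81
Tm = 81.5 + (-5.412) + 15.619 − 23.81 = 67.897 → 67.9°C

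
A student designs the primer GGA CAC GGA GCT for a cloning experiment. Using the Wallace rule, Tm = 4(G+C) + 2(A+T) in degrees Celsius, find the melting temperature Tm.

A=3, T=1, G=5, C=3
AT pairs contribute 4, GC pairs contribute 8.
Tm = 2(4) + 4(8) = 8 + 32 = 40°C

40°C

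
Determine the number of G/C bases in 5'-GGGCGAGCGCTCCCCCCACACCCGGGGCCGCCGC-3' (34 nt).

30

G=12, A=3, T=1, C=18
G+C = 12 + 18 = 30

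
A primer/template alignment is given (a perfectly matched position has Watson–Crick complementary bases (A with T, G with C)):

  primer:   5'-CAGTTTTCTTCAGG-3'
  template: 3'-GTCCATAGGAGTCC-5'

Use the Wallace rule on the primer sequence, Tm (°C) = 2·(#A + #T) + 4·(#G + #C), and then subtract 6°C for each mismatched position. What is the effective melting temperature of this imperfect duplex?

22°C

Primer base counts: A=2, T=6, G=3, C=3 → A+T=8, G+C=6
Perfect-match Tm = 2(8) + 4(6) = 16 + 24 = 40°C
Mismatches (positions where the bases are not complementary): 3 (at positions 4, 6, 9)
Effective Tm = 40 − 3×6 = 40 − 18 = 22°C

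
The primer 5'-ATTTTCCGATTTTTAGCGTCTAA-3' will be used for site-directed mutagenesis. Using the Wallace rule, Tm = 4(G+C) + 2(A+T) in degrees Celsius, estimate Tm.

60°C

Counting bases: G=3, T=11, C=4, A=5
So N_AT = 16 and N_GC = 7.
Tm = 4·7 + 2·16 = 28 + 32 = 60°C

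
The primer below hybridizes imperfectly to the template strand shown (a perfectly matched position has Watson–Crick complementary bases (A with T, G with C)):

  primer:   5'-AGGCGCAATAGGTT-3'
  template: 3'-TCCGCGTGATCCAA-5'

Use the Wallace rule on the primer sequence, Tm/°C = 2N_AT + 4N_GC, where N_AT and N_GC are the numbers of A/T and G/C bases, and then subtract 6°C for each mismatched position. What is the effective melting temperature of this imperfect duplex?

36°C

Primer base counts: A=4, T=3, G=5, C=2 → A+T=7, G+C=7
Perfect-match Tm = 2(7) + 4(7) = 14 + 28 = 42°C
Mismatches (positions where the bases are not complementary): 1 (at position 8)
Effective Tm = 42 − 1×6 = 42 − 6 = 36°C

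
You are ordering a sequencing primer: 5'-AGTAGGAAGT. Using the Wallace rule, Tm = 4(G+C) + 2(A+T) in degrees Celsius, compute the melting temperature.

Base counts: T=2, C=0, A=4, G=4
A+T = 6, G+C = 4
Tm = 4·4 + 2·6 = 16 + 12 = 28°C

28°C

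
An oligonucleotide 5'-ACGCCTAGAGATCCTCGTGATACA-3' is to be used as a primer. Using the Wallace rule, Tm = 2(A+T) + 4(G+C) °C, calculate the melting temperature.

72°C

Scanning the sequence gives C=7, A=7, T=5, G=5.
A+T = 12, G+C = 12
Tm = 2(12) + 4(12) = 24 + 48 = 72°C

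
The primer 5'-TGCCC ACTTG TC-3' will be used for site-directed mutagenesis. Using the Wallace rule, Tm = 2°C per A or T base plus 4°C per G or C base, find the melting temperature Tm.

38°C

Base counts: A=1, T=4, C=5, G=2
AT pairs contribute 5, GC pairs contribute 7.
Tm = 2×5 + 4×7 = 38°C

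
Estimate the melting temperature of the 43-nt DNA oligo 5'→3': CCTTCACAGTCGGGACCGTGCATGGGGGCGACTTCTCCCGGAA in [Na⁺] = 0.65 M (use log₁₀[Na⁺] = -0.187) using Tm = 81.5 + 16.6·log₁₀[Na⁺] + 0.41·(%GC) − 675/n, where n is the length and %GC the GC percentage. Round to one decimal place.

Length n = 43. Base counts: G=14, C=14, A=7, T=8
G+C = 28, so %GC = 28/43 × 100 = 65.116%
Salt term: 16.6 × (-0.187) = -3.104
GC term: 0.41 × 65.116 = 26.698; length term: −675/43 = −15.698
Tm = 81.5 + (-3.104) + 26.698 − 15.698 = 89.396 → 89.4°C

89.4°C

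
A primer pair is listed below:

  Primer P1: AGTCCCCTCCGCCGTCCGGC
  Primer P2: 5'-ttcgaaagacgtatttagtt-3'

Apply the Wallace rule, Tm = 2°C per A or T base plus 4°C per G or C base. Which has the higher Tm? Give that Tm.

Primer P1: A+T=4, G+C=16 → Tm = 2(4)+4(16) = 72°C
Primer P2: A+T=14, G+C=6 → Tm = 2(14)+4(6) = 52°C
72°C vs 52°C → primer P1 is higher.

Primer P1, 72°C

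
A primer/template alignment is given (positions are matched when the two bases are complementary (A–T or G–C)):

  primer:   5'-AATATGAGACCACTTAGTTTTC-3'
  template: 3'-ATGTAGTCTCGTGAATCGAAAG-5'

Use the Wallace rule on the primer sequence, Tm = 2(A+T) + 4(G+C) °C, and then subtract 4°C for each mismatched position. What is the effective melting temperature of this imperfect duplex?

38°C

Primer base counts: A=7, T=8, G=3, C=4 → A+T=15, G+C=7
Perfect-match Tm = 2(15) + 4(7) = 30 + 28 = 58°C
Mismatches (positions where the bases are not complementary): 5 (at positions 1, 3, 6, 10, 18)
Effective Tm = 58 − 5×4 = 58 − 20 = 38°C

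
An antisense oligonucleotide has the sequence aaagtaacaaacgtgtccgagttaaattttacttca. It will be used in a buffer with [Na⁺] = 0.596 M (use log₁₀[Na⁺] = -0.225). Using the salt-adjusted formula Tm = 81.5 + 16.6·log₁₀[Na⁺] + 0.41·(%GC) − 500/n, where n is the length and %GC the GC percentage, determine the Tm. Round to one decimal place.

76.4°C

Length n = 36. C=6, G=5, T=11, A=14
G+C = 11, so %GC = 11/36 × 100 = 30.556%
Salt term: 16.6 × (-0.225) = -3.735
GC term: 0.41 × 30.556 = 12.528; length term: −500/36 = −13.889
Tm = 81.5 + (-3.735) + 12.528 − 13.889 = 76.404 → 76.4°C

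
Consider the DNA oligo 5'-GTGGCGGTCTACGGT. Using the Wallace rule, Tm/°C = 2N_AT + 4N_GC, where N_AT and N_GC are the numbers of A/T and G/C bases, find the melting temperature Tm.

Base counts: C=3, A=1, G=7, T=4
So N_AT = 5 and N_GC = 10.
Tm = 4·10 + 2·5 = 40 + 10 = 50°C

50°C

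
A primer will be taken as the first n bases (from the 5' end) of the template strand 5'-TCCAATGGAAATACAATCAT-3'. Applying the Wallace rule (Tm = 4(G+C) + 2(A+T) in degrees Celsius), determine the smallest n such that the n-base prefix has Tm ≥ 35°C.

n = 14

First 13 bases: TCCAATGGAAATA → Tm = 34°C (< 35°C)
First 14 bases: TCCAATGGAAATAC → Tm = 38°C (≥ 35°C)
Each additional base adds 2°C (A/T) or 4°C (G/C), so Tm is non-decreasing in n; n = 14 is the first length to reach 35°C.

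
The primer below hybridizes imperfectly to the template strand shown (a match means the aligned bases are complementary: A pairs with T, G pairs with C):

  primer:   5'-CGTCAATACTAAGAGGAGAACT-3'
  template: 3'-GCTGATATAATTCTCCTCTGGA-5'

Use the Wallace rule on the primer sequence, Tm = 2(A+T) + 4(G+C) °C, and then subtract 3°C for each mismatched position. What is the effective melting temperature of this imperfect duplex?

Primer base counts: A=9, T=4, G=5, C=4 → A+T=13, G+C=9
Perfect-match Tm = 2(13) + 4(9) = 26 + 36 = 62°C
Mismatches (positions where the bases are not complementary): 4 (at positions 3, 5, 9, 20)
Effective Tm = 62 − 4×3 = 62 − 12 = 50°C

50°C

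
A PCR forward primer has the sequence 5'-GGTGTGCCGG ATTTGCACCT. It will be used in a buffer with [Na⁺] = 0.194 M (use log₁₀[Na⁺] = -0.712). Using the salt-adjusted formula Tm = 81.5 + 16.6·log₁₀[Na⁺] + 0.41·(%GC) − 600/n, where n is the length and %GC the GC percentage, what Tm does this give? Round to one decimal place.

Length n = 20. Scanning the sequence gives G=7, A=2, T=6, C=5.
G+C = 12, so %GC = 12/20 × 100 = 60%
Salt term: 16.6 × (-0.712) = -11.819
GC term: 0.41 × 60 = 24.6; length term: −600/20 = −30
Tm = 81.5 + (-11.819) + 24.6 − 30 = 64.281 → 64.3°C

64.3°C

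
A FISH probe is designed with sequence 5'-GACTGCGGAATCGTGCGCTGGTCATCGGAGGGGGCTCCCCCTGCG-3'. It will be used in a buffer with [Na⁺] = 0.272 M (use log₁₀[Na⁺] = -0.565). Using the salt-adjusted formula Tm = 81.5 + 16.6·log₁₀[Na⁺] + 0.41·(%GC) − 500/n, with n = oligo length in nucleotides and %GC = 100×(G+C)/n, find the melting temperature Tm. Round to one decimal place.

90.2°C

Length n = 45. C=14, T=8, G=18, A=5
G+C = 32, so %GC = 32/45 × 100 = 71.111%
Salt term: 16.6 × (-0.565) = -9.379
GC term: 0.41 × 71.111 = 29.156; length term: −500/45 = −11.111
Tm = 81.5 + (-9.379) + 29.156 − 11.111 = 90.166 → 90.2°C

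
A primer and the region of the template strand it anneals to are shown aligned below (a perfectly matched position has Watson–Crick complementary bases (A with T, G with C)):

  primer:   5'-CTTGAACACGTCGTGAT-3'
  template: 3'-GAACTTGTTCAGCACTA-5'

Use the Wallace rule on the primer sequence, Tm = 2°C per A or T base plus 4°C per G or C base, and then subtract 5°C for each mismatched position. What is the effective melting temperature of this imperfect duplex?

Primer base counts: A=4, T=5, G=4, C=4 → A+T=9, G+C=8
Perfect-match Tm = 2(9) + 4(8) = 18 + 32 = 50°C
Mismatches (positions where the bases are not complementary): 1 (at position 9)
Effective Tm = 50 − 1×5 = 50 − 5 = 45°C

45°C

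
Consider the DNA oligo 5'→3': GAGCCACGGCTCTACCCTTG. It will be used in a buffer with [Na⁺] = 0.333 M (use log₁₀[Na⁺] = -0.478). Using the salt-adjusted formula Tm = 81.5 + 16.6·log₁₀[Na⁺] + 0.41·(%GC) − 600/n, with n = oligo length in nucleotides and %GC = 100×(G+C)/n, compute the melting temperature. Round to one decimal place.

Length n = 20. Scanning the sequence gives A=3, T=4, C=8, G=5.
G+C = 13, so %GC = 13/20 × 100 = 65%
Salt term: 16.6 × (-0.478) = -7.935
GC term: 0.41 × 65 = 26.65; length term: −600/20 = −30
Tm = 81.5 + (-7.935) + 26.65 − 30 = 70.215 → 70.2°C

70.2°C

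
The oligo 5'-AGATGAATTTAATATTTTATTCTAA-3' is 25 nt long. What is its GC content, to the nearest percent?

12%

Base counts: T=12, C=1, G=2, A=10
G+C = 2 + 1 = 3 out of 25 bases
%GC = 3/25 × 100 = 12% ≈ 12%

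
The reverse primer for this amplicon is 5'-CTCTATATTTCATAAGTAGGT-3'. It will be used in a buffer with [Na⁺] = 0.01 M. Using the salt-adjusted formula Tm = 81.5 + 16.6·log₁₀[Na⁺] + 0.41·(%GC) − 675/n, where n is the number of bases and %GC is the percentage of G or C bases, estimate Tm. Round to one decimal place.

27.9°C

Length n = 21. Base counts: T=9, A=6, C=3, G=3
G+C = 6, so %GC = 6/21 × 100 = 28.571%
Salt term: 16.6 × (-2) = -33.2
GC term: 0.41 × 28.571 = 11.714; length term: −675/21 = −32.143
Tm = 81.5 + (-33.2) + 11.714 − 32.143 = 27.871 → 27.9°C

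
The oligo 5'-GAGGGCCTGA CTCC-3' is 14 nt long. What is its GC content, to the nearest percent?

71%

G=5, T=2, C=5, A=2
G+C = 5 + 5 = 10 out of 14 bases
%GC = 10/14 × 100 = 71.43% ≈ 71%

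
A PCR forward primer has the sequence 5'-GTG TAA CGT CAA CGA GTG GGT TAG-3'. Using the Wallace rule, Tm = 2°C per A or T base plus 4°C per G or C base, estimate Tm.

Base counts: C=3, A=6, G=9, T=6
AT pairs contribute 12, GC pairs contribute 12.
Tm = 2×12 + 4×12 = 72°C

72°C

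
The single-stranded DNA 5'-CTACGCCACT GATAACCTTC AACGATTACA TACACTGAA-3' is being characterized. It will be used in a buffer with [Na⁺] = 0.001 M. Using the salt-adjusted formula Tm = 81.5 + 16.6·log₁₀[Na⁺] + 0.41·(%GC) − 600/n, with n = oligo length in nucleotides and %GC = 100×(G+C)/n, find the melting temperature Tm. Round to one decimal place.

33.1°C

Length n = 39. Base counts: T=9, C=12, G=4, A=14
G+C = 16, so %GC = 16/39 × 100 = 41.026%
Salt term: 16.6 × (-3) = -49.8
GC term: 0.41 × 41.026 = 16.821; length term: −600/39 = −15.385
Tm = 81.5 + (-49.8) + 16.821 − 15.385 = 33.136 → 33.1°C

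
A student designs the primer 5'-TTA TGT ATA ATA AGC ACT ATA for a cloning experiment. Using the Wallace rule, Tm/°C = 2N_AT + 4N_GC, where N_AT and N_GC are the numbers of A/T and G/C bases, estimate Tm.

50°C

Counting bases: G=2, C=2, T=8, A=9
AT pairs contribute 17, GC pairs contribute 4.
Tm = 4·4 + 2·17 = 16 + 34 = 50°C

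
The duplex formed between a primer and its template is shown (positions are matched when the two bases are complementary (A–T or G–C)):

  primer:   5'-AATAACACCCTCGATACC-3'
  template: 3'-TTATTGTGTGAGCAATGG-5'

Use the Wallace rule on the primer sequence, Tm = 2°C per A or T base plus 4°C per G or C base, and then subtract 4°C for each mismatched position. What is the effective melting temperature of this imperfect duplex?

44°C

Primer base counts: A=7, T=3, G=1, C=7 → A+T=10, G+C=8
Perfect-match Tm = 2(10) + 4(8) = 20 + 32 = 52°C
Mismatches (positions where the bases are not complementary): 2 (at positions 9, 14)
Effective Tm = 52 − 2×4 = 52 − 8 = 44°C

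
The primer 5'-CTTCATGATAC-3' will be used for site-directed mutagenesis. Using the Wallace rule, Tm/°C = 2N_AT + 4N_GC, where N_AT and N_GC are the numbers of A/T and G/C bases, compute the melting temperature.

30°C

Base counts: G=1, A=3, C=3, T=4
So N_AT = 7 and N_GC = 4.
Tm = 2(7) + 4(4) = 14 + 16 = 30°C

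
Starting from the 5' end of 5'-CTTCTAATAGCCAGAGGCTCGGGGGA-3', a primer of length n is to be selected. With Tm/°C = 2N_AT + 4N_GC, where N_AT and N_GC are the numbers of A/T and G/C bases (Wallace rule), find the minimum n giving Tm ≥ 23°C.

n = 10

First 9 bases: CTTCTAATA → Tm = 22°C (< 23°C)
First 10 bases: CTTCTAATAG → Tm = 26°C (≥ 23°C)
Each additional base adds 2°C (A/T) or 4°C (G/C), so Tm is non-decreasing in n; n = 10 is the first length to reach 23°C.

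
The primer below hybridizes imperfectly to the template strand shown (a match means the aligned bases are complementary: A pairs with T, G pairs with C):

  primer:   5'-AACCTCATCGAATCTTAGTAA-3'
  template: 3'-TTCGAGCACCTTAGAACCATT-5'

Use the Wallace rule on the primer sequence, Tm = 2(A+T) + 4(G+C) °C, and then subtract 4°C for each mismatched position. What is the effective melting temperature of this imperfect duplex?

Primer base counts: A=8, T=6, G=2, C=5 → A+T=14, G+C=7
Perfect-match Tm = 2(14) + 4(7) = 28 + 28 = 56°C
Mismatches (positions where the bases are not complementary): 4 (at positions 3, 7, 9, 17)
Effective Tm = 56 − 4×4 = 56 − 16 = 40°C

40°C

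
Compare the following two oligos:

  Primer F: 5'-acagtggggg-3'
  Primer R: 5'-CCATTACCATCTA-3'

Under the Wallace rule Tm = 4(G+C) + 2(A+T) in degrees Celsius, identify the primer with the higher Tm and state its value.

Primer F: A+T=3, G+C=7 → Tm = 2(3)+4(7) = 34°C
Primer R: A+T=8, G+C=5 → Tm = 2(8)+4(5) = 36°C
34°C vs 36°C → primer R is higher.

Primer R, 36°C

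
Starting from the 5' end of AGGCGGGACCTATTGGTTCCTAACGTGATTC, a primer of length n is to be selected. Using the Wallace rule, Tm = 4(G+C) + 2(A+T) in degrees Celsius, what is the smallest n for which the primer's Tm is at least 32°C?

First 8 bases: AGGCGGGA → Tm = 28°C (< 32°C)
First 9 bases: AGGCGGGAC → Tm = 32°C (≥ 32°C)
Each additional base adds 2°C (A/T) or 4°C (G/C), so Tm is non-decreasing in n; n = 9 is the first length to reach 32°C.

n = 9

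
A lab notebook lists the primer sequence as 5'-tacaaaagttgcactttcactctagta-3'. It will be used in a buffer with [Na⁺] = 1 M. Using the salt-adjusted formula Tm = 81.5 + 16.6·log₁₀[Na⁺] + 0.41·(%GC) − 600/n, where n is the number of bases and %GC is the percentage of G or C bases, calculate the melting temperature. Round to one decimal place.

Length n = 27. G=3, A=9, C=6, T=9
G+C = 9, so %GC = 9/27 × 100 = 33.333%
Salt term: 16.6 × (0) = 0
GC term: 0.41 × 33.333 = 13.667; length term: −600/27 = −22.222
Tm = 81.5 + (0) + 13.667 − 22.222 = 72.945 → 72.9°C

72.9°C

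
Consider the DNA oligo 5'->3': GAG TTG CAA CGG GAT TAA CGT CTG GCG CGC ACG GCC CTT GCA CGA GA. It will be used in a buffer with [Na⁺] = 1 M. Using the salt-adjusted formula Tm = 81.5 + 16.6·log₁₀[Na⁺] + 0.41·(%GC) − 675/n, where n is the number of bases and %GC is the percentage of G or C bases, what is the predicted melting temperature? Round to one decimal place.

92.4°C

Length n = 47. Scanning the sequence gives T=8, A=10, G=16, C=13.
G+C = 29, so %GC = 29/47 × 100 = 61.702%
Salt term: 16.6 × (0) = 0
GC term: 0.41 × 61.702 = 25.298; length term: −675/47 = −14.362
Tm = 81.5 + (0) + 25.298 − 14.362 = 92.436 → 92.4°C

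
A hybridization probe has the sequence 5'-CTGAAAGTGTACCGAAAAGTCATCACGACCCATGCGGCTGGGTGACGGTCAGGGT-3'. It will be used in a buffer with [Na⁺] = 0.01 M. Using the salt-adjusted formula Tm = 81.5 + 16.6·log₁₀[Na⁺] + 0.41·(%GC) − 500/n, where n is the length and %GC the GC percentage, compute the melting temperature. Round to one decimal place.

62.3°C

Length n = 55. C=13, A=14, G=18, T=10
G+C = 31, so %GC = 31/55 × 100 = 56.364%
Salt term: 16.6 × (-2) = -33.2
GC term: 0.41 × 56.364 = 23.109; length term: −500/55 = −9.091
Tm = 81.5 + (-33.2) + 23.109 − 9.091 = 62.318 → 62.3°C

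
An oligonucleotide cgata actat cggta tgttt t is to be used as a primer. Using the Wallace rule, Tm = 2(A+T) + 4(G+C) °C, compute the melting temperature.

56°C

Scanning the sequence gives T=9, C=3, A=5, G=4.
A+T = 14, G+C = 7
Tm = 2(14) + 4(7) = 28 + 28 = 56°C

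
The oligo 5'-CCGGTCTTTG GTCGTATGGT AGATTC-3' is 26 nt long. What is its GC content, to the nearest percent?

50%

Scanning the sequence gives T=10, G=8, C=5, A=3.
G+C = 8 + 5 = 13 out of 26 bases
%GC = 13/26 × 100 = 50% ≈ 50%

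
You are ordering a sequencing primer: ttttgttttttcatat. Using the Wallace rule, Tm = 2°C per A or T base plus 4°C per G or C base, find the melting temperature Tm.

36°C

Counting bases: A=2, T=12, C=1, G=1
A+T = 14, G+C = 2
Tm = 2×14 + 4×2 = 36°C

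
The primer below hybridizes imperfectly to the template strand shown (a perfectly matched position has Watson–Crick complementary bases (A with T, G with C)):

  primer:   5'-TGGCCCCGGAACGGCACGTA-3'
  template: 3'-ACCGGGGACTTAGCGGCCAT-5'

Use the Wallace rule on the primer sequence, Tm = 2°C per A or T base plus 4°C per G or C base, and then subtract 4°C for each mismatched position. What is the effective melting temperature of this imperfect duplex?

48°C

Primer base counts: A=4, T=2, G=7, C=7 → A+T=6, G+C=14
Perfect-match Tm = 2(6) + 4(14) = 12 + 56 = 68°C
Mismatches (positions where the bases are not complementary): 5 (at positions 8, 12, 13, 16, 17)
Effective Tm = 68 − 5×4 = 68 − 20 = 48°C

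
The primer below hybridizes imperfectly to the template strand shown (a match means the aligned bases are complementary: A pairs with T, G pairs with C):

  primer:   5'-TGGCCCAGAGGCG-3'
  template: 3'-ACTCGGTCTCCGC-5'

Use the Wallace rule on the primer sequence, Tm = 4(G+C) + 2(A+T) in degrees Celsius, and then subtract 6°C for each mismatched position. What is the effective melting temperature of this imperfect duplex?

34°C

Primer base counts: A=2, T=1, G=6, C=4 → A+T=3, G+C=10
Perfect-match Tm = 2(3) + 4(10) = 6 + 40 = 46°C
Mismatches (positions where the bases are not complementary): 2 (at positions 3, 4)
Effective Tm = 46 − 2×6 = 46 − 12 = 34°C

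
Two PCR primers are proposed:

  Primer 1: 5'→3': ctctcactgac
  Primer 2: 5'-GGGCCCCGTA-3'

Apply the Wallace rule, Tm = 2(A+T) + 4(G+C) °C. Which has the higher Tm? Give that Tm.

Primer 1: A+T=5, G+C=6 → Tm = 2(5)+4(6) = 34°C
Primer 2: A+T=2, G+C=8 → Tm = 2(2)+4(8) = 36°C
34°C vs 36°C → primer 2 is higher.

Primer 2, 36°C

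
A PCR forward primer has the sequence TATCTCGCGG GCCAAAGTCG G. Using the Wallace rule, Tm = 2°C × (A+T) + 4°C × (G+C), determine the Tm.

68°C

Base counts: C=6, G=7, A=4, T=4
AT pairs contribute 8, GC pairs contribute 13.
Tm = 4·13 + 2·8 = 52 + 16 = 68°C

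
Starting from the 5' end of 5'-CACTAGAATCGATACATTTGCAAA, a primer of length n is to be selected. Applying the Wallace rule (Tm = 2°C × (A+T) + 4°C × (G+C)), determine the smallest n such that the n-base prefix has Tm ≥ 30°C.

First 10 bases: CACTAGAATC → Tm = 28°C (< 30°C)
First 11 bases: CACTAGAATCG → Tm = 32°C (≥ 30°C)
Since every base adds ≥2°C, Tm only increases with n, so the threshold is first crossed at n = 11.

n = 11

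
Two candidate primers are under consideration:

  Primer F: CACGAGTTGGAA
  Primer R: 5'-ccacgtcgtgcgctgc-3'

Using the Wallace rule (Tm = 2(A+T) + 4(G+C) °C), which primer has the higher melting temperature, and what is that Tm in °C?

Primer R, 56°C

Primer F: A+T=6, G+C=6 → Tm = 2(6)+4(6) = 36°C
Primer R: A+T=4, G+C=12 → Tm = 2(4)+4(12) = 56°C
36°C vs 56°C → primer R is higher.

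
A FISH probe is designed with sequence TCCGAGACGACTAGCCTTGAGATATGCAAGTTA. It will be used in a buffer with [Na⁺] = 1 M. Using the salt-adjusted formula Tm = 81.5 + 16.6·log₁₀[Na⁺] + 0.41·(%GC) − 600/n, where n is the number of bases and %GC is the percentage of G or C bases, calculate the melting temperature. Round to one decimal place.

82.0°C

Length n = 33. G=8, T=8, A=10, C=7
G+C = 15, so %GC = 15/33 × 100 = 45.455%
Salt term: 16.6 × (0) = 0
GC term: 0.41 × 45.455 = 18.637; length term: −600/33 = −18.182
Tm = 81.5 + (0) + 18.637 − 18.182 = 81.955 → 82.0°C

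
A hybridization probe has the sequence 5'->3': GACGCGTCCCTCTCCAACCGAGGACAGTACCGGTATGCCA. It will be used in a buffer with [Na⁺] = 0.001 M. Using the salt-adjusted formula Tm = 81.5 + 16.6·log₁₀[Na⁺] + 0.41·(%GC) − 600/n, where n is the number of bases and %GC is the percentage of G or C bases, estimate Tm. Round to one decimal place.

42.3°C

Length n = 40. Scanning the sequence gives A=9, C=15, G=10, T=6.
G+C = 25, so %GC = 25/40 × 100 = 62.5%
Salt term: 16.6 × (-3) = -49.8
GC term: 0.41 × 62.5 = 25.625; length term: −600/40 = −15
Tm = 81.5 + (-49.8) + 25.625 − 15 = 42.325 → 42.3°C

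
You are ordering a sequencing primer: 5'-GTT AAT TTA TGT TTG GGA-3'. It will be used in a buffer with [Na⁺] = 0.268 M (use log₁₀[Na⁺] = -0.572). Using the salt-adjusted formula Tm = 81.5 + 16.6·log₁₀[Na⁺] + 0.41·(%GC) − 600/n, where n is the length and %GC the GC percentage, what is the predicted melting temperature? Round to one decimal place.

50.1°C

Length n = 18. Scanning the sequence gives G=5, A=4, T=9, C=0.
G+C = 5, so %GC = 5/18 × 100 = 27.778%
Salt term: 16.6 × (-0.572) = -9.495
GC term: 0.41 × 27.778 = 11.389; length term: −600/18 = −33.333
Tm = 81.5 + (-9.495) + 11.389 − 33.333 = 50.061 → 50.1°C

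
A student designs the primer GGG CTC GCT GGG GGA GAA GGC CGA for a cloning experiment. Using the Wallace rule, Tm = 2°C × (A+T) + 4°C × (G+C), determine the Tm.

G=13, C=5, A=4, T=2
So N_AT = 6 and N_GC = 18.
Tm = 4·18 + 2·6 = 72 + 12 = 84°C

84°C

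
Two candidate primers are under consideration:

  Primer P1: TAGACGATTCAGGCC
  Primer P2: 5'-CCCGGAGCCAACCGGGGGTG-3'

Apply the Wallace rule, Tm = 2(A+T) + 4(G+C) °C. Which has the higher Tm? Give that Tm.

Primer P2, 72°C

Primer P1: A+T=7, G+C=8 → Tm = 2(7)+4(8) = 46°C
Primer P2: A+T=4, G+C=16 → Tm = 2(4)+4(16) = 72°C
46°C vs 72°C → primer P2 is higher.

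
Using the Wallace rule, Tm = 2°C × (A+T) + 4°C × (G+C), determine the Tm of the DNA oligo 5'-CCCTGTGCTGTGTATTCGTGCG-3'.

70°C

Base counts: A=1, T=8, G=7, C=6
AT pairs contribute 9, GC pairs contribute 13.
Tm = 4·13 + 2·9 = 52 + 18 = 70°C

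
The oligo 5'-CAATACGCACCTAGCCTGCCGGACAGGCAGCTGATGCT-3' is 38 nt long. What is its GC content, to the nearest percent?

Scanning the sequence gives A=9, T=6, G=10, C=13.
G+C = 10 + 13 = 23 out of 38 bases
%GC = 23/38 × 100 = 60.53% ≈ 61%

61%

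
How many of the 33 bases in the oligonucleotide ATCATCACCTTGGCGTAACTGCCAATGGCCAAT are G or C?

A=9, T=8, G=6, C=10
Total G or C: 6 + 10 = 16

16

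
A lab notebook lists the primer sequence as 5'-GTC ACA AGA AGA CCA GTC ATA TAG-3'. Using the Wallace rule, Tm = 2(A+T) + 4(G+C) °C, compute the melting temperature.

68°C

C=5, T=4, A=10, G=5
AT pairs contribute 14, GC pairs contribute 10.
Tm = 4·10 + 2·14 = 40 + 28 = 68°C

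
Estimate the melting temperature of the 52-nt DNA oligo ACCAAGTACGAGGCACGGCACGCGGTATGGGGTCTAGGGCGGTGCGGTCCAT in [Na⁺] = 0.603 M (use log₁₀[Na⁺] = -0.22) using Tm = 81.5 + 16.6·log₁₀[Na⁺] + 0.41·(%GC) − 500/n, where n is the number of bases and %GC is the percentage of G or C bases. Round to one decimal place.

Length n = 52. Counting bases: T=8, G=21, A=10, C=13
G+C = 34, so %GC = 34/52 × 100 = 65.385%
Salt term: 16.6 × (-0.22) = -3.652
GC term: 0.41 × 65.385 = 26.808; length term: −500/52 = −9.615
Tm = 81.5 + (-3.652) + 26.808 − 9.615 = 95.041 → 95.0°C

95.0°C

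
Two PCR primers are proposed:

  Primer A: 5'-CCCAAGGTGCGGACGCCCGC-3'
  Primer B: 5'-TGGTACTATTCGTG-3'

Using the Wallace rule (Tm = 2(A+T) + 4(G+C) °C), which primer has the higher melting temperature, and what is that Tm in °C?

Primer A, 72°C

Primer A: A+T=4, G+C=16 → Tm = 2(4)+4(16) = 72°C
Primer B: A+T=8, G+C=6 → Tm = 2(8)+4(6) = 40°C
72°C vs 40°C → primer A is higher.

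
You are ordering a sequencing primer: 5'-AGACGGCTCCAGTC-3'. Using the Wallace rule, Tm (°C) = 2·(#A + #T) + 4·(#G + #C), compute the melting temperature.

46°C

Base counts: G=4, T=2, A=3, C=5
A+T = 5, G+C = 9
Tm = 2×5 + 4×9 = 46°C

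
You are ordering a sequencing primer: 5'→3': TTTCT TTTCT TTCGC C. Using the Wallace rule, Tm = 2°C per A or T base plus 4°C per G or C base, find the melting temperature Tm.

44°C

Counting bases: G=1, C=5, A=0, T=10
A+T = 10, G+C = 6
Tm = 4·6 + 2·10 = 24 + 20 = 44°C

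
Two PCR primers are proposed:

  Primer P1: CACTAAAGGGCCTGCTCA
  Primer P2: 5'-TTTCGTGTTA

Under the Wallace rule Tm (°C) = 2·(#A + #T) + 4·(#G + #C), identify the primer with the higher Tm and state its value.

Primer P1: A+T=8, G+C=10 → Tm = 2(8)+4(10) = 56°C
Primer P2: A+T=7, G+C=3 → Tm = 2(7)+4(3) = 26°C
56°C vs 26°C → primer P1 is higher.

Primer P1, 56°C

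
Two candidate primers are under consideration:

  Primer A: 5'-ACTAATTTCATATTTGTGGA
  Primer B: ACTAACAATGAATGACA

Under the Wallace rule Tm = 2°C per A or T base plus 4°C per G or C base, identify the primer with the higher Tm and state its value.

Primer A: A+T=15, G+C=5 → Tm = 2(15)+4(5) = 50°C
Primer B: A+T=12, G+C=5 → Tm = 2(12)+4(5) = 44°C
50°C vs 44°C → primer A is higher.

Primer A, 50°C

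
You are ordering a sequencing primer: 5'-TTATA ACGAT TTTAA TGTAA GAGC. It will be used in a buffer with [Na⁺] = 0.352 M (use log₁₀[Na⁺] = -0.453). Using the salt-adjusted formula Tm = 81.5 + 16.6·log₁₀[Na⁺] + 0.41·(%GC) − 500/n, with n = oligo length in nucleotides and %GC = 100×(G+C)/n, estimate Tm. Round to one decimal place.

Length n = 24. Scanning the sequence gives T=9, G=4, A=9, C=2.
G+C = 6, so %GC = 6/24 × 100 = 25%
Salt term: 16.6 × (-0.453) = -7.52
GC term: 0.41 × 25 = 10.25; length term: −500/24 = −20.833
Tm = 81.5 + (-7.52) + 10.25 − 20.833 = 63.397 → 63.4°C

63.4°C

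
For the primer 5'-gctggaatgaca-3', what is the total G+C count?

6

Scanning the sequence gives C=2, A=4, G=4, T=2.
G+C = 4 + 2 = 6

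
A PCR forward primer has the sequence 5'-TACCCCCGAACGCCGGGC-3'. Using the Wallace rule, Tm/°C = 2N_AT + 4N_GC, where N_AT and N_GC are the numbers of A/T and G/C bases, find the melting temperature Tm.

Scanning the sequence gives T=1, A=3, C=9, G=5.
AT pairs contribute 4, GC pairs contribute 14.
Tm = 4·14 + 2·4 = 56 + 8 = 64°C

64°C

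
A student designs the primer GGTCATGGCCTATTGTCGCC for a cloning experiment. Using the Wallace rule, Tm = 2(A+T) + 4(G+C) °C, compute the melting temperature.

64°C

Counting bases: G=6, C=6, T=6, A=2
AT pairs contribute 8, GC pairs contribute 12.
Tm = 4·12 + 2·8 = 48 + 16 = 64°C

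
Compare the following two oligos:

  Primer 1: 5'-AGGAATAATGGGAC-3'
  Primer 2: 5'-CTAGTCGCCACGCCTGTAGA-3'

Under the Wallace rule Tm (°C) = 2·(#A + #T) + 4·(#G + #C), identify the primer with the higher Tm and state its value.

Primer 2, 64°C

Primer 1: A+T=8, G+C=6 → Tm = 2(8)+4(6) = 40°C
Primer 2: A+T=8, G+C=12 → Tm = 2(8)+4(12) = 64°C
40°C vs 64°C → primer 2 is higher.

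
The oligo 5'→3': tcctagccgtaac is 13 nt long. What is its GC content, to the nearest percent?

54%

Base counts: T=3, C=5, A=3, G=2
G+C = 2 + 5 = 7 out of 13 bases
%GC = 7/13 × 100 = 53.85% ≈ 54%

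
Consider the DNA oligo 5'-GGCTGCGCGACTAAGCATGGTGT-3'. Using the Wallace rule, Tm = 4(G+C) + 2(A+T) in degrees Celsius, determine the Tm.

Counting bases: A=4, G=9, T=5, C=5
A+T = 9, G+C = 14
Tm = 2×9 + 4×14 = 74°C

74°C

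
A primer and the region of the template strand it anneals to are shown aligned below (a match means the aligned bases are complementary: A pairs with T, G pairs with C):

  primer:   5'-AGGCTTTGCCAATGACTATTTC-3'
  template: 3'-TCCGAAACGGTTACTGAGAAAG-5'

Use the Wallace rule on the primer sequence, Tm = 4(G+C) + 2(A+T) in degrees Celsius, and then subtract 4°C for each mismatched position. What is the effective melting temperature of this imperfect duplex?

Primer base counts: A=5, T=8, G=4, C=5 → A+T=13, G+C=9
Perfect-match Tm = 2(13) + 4(9) = 26 + 36 = 62°C
Mismatches (positions where the bases are not complementary): 1 (at position 18)
Effective Tm = 62 − 1×4 = 62 − 4 = 58°C

58°C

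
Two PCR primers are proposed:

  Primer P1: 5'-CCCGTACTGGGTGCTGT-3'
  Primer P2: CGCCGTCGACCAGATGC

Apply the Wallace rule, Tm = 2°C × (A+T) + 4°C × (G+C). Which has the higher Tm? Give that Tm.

Primer P1: A+T=6, G+C=11 → Tm = 2(6)+4(11) = 56°C
Primer P2: A+T=5, G+C=12 → Tm = 2(5)+4(12) = 58°C
56°C vs 58°C → primer P2 is higher.

Primer P2, 58°C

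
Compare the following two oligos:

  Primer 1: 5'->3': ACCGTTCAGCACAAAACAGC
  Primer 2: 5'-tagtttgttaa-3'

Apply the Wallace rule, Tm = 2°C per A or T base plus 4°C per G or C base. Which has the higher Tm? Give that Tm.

Primer 1, 60°C

Primer 1: A+T=10, G+C=10 → Tm = 2(10)+4(10) = 60°C
Primer 2: A+T=9, G+C=2 → Tm = 2(9)+4(2) = 26°C
60°C vs 26°C → primer 1 is higher.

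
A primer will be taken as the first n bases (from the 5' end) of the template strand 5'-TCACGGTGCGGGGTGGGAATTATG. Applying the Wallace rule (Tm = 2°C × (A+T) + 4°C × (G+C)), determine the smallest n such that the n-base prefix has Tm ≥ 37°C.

First 10 bases: TCACGGTGCG → Tm = 34°C (< 37°C)
First 11 bases: TCACGGTGCGG → Tm = 38°C (≥ 37°C)
Each additional base adds 2°C (A/T) or 4°C (G/C), so Tm is non-decreasing in n; n = 11 is the first length to reach 37°C.

n = 11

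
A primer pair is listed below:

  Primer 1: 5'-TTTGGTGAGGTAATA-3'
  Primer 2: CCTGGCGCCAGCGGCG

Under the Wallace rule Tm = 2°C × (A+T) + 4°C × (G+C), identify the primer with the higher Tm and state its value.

Primer 1: A+T=10, G+C=5 → Tm = 2(10)+4(5) = 40°C
Primer 2: A+T=2, G+C=14 → Tm = 2(2)+4(14) = 60°C
40°C vs 60°C → primer 2 is higher.

Primer 2, 60°C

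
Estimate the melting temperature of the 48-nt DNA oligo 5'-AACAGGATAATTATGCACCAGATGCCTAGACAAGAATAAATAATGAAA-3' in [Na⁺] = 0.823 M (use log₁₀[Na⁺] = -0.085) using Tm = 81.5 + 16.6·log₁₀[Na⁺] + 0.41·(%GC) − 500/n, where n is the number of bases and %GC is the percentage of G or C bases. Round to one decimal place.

Length n = 48. T=9, A=24, G=8, C=7
G+C = 15, so %GC = 15/48 × 100 = 31.25%
Salt term: 16.6 × (-0.085) = -1.411
GC term: 0.41 × 31.25 = 12.812; length term: −500/48 = −10.417
Tm = 81.5 + (-1.411) + 12.812 − 10.417 = 82.484 → 82.5°C

82.5°C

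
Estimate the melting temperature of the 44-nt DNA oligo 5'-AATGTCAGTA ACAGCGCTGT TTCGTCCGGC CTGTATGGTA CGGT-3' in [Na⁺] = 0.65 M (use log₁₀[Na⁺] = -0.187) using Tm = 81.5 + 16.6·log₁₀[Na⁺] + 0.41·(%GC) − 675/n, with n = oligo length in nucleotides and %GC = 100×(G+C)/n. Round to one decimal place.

84.5°C

Length n = 44. C=10, A=8, T=13, G=13
G+C = 23, so %GC = 23/44 × 100 = 52.273%
Salt term: 16.6 × (-0.187) = -3.104
GC term: 0.41 × 52.273 = 21.432; length term: −675/44 = −15.341
Tm = 81.5 + (-3.104) + 21.432 − 15.341 = 84.487 → 84.5°C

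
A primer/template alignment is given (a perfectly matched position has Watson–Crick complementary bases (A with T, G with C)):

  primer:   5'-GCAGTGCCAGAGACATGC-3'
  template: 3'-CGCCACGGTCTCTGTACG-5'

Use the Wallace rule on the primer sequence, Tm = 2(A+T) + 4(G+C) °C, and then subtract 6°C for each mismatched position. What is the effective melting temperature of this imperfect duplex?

52°C

Primer base counts: A=5, T=2, G=6, C=5 → A+T=7, G+C=11
Perfect-match Tm = 2(7) + 4(11) = 14 + 44 = 58°C
Mismatches (positions where the bases are not complementary): 1 (at position 3)
Effective Tm = 58 − 1×6 = 58 − 6 = 52°C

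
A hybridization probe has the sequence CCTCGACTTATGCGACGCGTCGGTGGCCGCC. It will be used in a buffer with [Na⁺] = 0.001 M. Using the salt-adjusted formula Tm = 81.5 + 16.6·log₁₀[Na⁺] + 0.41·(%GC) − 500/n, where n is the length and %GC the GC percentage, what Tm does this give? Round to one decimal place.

Length n = 31. T=6, C=12, A=3, G=10
G+C = 22, so %GC = 22/31 × 100 = 70.968%
Salt term: 16.6 × (-3) = -49.8
GC term: 0.41 × 70.968 = 29.097; length term: −500/31 = −16.129
Tm = 81.5 + (-49.8) + 29.097 − 16.129 = 44.668 → 44.7°C

44.7°C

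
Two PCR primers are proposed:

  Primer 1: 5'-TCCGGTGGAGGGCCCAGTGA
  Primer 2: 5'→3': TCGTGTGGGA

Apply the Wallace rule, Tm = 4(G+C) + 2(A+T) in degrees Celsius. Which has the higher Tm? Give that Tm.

Primer 1, 68°C

Primer 1: A+T=6, G+C=14 → Tm = 2(6)+4(14) = 68°C
Primer 2: A+T=4, G+C=6 → Tm = 2(4)+4(6) = 32°C
68°C vs 32°C → primer 1 is higher.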